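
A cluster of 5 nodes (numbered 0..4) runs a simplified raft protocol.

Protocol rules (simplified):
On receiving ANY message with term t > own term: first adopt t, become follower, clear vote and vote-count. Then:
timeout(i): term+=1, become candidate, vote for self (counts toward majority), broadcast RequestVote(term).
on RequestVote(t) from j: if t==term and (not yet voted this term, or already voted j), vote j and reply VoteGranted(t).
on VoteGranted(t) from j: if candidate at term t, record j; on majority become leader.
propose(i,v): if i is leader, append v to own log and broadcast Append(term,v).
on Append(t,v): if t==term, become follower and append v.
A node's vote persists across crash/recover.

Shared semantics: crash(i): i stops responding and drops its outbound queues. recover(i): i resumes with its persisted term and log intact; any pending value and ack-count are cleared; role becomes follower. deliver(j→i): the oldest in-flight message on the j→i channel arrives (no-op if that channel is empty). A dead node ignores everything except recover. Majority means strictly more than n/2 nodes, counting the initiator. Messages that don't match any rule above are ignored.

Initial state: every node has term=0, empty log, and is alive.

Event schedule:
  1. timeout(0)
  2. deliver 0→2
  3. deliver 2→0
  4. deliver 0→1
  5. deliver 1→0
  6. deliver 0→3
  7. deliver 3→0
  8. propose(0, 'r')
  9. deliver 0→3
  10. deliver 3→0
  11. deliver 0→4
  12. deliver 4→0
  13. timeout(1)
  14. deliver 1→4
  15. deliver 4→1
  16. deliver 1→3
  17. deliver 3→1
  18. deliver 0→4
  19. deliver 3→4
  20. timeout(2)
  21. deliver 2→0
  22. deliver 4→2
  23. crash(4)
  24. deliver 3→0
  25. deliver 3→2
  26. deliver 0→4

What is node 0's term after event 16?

after 1 — timeout(0): n0:cand/t1/[-]
after 2 — deliver 0→2: n2:foll/t1/[-]
after 3 — deliver 2→0: ·
after 4 — deliver 0→1: n1:foll/t1/[-]
after 5 — deliver 1→0: n0:lead/t1/[-]
after 6 — deliver 0→3: n3:foll/t1/[-]
after 7 — deliver 3→0: ·
after 8 — propose(0,'r'): n0:lead/t1/[r]
after 9 — deliver 0→3: n3:foll/t1/[r]
after 10 — deliver 3→0: ·
after 11 — deliver 0→4: n4:foll/t1/[-]
after 12 — deliver 4→0: ·
after 13 — timeout(1): n1:cand/t2/[-]
after 14 — deliver 1→4: n4:foll/t2/[-]
after 15 — deliver 4→1: ·
after 16 — deliver 1→3: n3:foll/t2/[r]

1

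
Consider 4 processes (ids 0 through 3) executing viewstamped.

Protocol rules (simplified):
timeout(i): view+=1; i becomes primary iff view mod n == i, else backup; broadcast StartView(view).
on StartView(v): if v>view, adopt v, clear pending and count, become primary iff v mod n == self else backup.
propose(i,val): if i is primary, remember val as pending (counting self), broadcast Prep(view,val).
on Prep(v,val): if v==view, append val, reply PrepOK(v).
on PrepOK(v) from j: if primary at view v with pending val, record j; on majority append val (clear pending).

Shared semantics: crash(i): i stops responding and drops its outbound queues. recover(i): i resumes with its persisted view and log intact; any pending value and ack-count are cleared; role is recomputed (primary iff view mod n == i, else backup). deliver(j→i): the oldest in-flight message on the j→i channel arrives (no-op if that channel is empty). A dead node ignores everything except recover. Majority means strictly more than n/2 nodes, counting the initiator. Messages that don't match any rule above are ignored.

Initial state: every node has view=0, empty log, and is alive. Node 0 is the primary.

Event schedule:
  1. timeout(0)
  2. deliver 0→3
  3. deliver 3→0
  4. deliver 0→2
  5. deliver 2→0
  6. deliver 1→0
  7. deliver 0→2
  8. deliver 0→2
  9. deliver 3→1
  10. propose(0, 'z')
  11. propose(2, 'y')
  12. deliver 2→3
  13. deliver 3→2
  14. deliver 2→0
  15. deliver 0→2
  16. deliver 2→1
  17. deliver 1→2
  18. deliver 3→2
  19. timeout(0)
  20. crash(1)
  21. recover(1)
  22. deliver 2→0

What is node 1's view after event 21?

0

step 1 timeout(0): 0={back,v=1,log=-}
step 2 deliver 0→3: 3={back,v=1,log=-}
step 3 deliver 3→0: —
step 4 deliver 0→2: 2={back,v=1,log=-}
step 5 deliver 2→0: —
step 6 deliver 1→0: —
step 7 deliver 0→2: —
step 8 deliver 0→2: —
step 9 deliver 3→1: —
step 10 propose(0,'z'): —
step 11 propose(2,'y'): —
step 12 deliver 2→3: —
step 13 deliver 3→2: —
step 14 deliver 2→0: —
step 15 deliver 0→2: —
step 16 deliver 2→1: —
step 17 deliver 1→2: —
step 18 deliver 3→2: —
step 19 timeout(0): 0={back,v=2,log=-}
step 20 crash(1): 1={✗back,v=0,log=-}
step 21 recover(1): 1={back,v=0,log=-}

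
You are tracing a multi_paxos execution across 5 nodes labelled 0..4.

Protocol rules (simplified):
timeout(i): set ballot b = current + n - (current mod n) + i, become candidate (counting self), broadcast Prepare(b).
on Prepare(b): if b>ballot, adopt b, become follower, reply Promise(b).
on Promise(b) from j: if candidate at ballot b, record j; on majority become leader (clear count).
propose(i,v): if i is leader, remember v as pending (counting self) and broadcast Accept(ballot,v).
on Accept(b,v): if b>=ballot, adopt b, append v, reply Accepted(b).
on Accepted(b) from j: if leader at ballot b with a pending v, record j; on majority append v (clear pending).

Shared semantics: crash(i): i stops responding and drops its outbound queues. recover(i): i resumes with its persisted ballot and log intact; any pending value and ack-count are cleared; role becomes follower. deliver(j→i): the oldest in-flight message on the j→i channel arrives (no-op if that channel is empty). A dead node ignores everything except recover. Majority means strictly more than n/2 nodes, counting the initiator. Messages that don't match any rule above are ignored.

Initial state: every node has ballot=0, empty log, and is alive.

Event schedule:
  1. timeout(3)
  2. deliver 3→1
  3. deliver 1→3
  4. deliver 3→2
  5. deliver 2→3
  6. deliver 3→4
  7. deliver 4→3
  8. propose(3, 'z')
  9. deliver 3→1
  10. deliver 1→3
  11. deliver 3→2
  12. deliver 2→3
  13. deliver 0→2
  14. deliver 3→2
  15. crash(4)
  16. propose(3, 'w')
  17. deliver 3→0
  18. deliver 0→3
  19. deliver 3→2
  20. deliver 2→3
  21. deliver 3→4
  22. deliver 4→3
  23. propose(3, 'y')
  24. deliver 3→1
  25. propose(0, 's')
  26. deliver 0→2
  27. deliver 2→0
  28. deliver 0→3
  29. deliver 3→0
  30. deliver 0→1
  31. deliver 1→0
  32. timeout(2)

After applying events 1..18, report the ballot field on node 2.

1. timeout(3):  <3:cand b8 ->
2. deliver 3→1:  <1:foll b8 ->
3. deliver 1→3:  nop
4. deliver 3→2:  <2:foll b8 ->
5. deliver 2→3:  <3:lead b8 ->
6. deliver 3→4:  <4:foll b8 ->
7. deliver 4→3:  nop
8. propose(3,'z'):  nop
9. deliver 3→1:  <1:foll b8 z>
10. deliver 1→3:  nop
11. deliver 3→2:  <2:foll b8 z>
12. deliver 2→3:  <3:lead b8 z>
13. deliver 0→2:  nop
14. deliver 3→2:  nop
15. crash(4):  <4:✗foll b8 ->
16. propose(3,'w'):  nop
17. deliver 3→0:  <0:foll b8 ->
18. deliver 0→3:  nop

8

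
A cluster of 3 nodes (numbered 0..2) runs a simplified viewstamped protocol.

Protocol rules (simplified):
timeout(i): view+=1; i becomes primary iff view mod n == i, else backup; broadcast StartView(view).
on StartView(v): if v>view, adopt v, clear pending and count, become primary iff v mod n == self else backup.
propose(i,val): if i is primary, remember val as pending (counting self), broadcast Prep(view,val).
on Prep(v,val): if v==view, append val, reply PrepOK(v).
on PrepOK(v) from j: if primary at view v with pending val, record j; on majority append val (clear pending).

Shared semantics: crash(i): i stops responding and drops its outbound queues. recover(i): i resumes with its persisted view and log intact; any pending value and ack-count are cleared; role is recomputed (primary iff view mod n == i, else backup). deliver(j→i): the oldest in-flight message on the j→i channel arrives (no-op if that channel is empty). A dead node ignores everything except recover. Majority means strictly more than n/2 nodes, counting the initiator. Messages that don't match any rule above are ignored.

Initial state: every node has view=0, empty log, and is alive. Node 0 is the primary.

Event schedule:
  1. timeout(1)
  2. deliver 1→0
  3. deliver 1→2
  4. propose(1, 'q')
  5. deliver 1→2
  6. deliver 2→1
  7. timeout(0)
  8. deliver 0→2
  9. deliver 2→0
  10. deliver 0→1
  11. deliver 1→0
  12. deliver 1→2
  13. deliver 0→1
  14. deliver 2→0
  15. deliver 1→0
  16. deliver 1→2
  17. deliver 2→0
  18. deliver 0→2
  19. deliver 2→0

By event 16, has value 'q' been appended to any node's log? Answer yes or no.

after 1 — timeout(1): n1:prim/v1/[-]
after 2 — deliver 1→0: n0:back/v1/[-]
after 3 — deliver 1→2: n2:back/v1/[-]
after 4 — propose(1,'q'): ·
after 5 — deliver 1→2: n2:back/v1/[q]
after 6 — deliver 2→1: n1:prim/v1/[q]
after 7 — timeout(0): n0:back/v2/[-]
after 8 — deliver 0→2: n2:prim/v2/[q]
after 9 — deliver 2→0: ·
after 10 — deliver 0→1: n1:back/v2/[q]
after 11 — deliver 1→0: ·
after 12 — deliver 1→2: ·
after 13 — deliver 0→1: ·
after 14 — deliver 2→0: ·
after 15 — deliver 1→0: ·
after 16 — deliver 1→2: ·

yes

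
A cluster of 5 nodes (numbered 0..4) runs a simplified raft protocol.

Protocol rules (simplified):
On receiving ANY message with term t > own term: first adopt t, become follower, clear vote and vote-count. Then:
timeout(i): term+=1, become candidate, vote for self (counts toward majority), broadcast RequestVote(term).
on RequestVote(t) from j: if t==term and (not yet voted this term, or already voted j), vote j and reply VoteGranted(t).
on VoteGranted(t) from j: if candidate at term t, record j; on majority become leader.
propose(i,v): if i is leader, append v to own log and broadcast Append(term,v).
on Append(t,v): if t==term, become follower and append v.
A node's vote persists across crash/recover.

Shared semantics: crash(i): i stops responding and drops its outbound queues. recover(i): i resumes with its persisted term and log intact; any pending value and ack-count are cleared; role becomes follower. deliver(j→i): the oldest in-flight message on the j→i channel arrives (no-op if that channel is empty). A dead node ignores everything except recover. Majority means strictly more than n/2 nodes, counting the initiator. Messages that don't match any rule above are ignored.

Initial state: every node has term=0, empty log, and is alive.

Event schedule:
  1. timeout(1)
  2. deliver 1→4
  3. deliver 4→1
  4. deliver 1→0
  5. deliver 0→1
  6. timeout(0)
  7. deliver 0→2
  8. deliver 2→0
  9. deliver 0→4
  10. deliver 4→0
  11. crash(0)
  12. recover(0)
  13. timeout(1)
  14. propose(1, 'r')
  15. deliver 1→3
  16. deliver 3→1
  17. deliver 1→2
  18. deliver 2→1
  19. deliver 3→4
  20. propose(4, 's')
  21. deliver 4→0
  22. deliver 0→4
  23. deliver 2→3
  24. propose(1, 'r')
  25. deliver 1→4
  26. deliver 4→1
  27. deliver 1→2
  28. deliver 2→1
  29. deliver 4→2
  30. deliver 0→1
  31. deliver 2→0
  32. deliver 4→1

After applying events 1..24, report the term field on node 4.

2

[1] timeout(1) → N1(cand t1 [-])
[2] deliver 1→4 → N4(foll t1 [-])
[3] deliver 4→1 → ∅
[4] deliver 1→0 → N0(foll t1 [-])
[5] deliver 0→1 → N1(lead t1 [-])
[6] timeout(0) → N0(cand t2 [-])
[7] deliver 0→2 → N2(foll t2 [-])
[8] deliver 2→0 → ∅
[9] deliver 0→4 → N4(foll t2 [-])
[10] deliver 4→0 → N0(lead t2 [-])
[11] crash(0) → N0(✗lead t2 [-])
[12] recover(0) → N0(foll t2 [-])
[13] timeout(1) → N1(cand t2 [-])
[14] propose(1,'r') → ∅
[15] deliver 1→3 → N3(foll t1 [-])
[16] deliver 3→1 → ∅
[17] deliver 1→2 → ∅
[18] deliver 2→1 → ∅
[19] deliver 3→4 → ∅
[20] propose(4,'s') → ∅
[21] deliver 4→0 → ∅
[22] deliver 0→4 → ∅
[23] deliver 2→3 → ∅
[24] propose(1,'r') → ∅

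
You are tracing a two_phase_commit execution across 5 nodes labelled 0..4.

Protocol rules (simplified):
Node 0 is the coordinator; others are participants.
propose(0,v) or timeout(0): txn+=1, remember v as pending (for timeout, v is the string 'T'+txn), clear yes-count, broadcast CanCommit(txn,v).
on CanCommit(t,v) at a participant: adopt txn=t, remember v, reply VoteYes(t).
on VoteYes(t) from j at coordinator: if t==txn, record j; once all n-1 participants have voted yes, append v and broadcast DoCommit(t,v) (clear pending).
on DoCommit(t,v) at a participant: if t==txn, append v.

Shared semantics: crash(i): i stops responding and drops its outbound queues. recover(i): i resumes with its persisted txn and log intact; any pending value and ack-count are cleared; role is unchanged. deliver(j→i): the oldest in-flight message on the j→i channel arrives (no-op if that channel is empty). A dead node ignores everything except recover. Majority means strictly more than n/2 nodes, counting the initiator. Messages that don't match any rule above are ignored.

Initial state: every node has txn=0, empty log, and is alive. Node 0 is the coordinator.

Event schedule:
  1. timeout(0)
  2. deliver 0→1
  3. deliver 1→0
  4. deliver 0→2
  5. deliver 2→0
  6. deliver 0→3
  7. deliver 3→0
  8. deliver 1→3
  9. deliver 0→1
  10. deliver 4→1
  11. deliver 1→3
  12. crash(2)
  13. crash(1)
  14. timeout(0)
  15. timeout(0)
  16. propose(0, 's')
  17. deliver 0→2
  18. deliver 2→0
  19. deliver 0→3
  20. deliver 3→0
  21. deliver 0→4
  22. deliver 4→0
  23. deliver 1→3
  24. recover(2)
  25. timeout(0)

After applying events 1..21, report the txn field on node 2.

1

after 1 — timeout(0): n0:coor/t1/[-]
after 2 — deliver 0→1: n1:part/t1/[-]
after 3 — deliver 1→0: ·
after 4 — deliver 0→2: n2:part/t1/[-]
after 5 — deliver 2→0: ·
after 6 — deliver 0→3: n3:part/t1/[-]
after 7 — deliver 3→0: ·
after 8 — deliver 1→3: ·
after 9 — deliver 0→1: ·
after 10 — deliver 4→1: ·
after 11 — deliver 1→3: ·
after 12 — crash(2): n2:✗part/t1/[-]
after 13 — crash(1): n1:✗part/t1/[-]
after 14 — timeout(0): n0:coor/t2/[-]
after 15 — timeout(0): n0:coor/t3/[-]
after 16 — propose(0,'s'): n0:coor/t4/[-]
after 17 — deliver 0→2: ·
after 18 — deliver 2→0: ·
after 19 — deliver 0→3: n3:part/t2/[-]
after 20 — deliver 3→0: ·
after 21 — deliver 0→4: n4:part/t1/[-]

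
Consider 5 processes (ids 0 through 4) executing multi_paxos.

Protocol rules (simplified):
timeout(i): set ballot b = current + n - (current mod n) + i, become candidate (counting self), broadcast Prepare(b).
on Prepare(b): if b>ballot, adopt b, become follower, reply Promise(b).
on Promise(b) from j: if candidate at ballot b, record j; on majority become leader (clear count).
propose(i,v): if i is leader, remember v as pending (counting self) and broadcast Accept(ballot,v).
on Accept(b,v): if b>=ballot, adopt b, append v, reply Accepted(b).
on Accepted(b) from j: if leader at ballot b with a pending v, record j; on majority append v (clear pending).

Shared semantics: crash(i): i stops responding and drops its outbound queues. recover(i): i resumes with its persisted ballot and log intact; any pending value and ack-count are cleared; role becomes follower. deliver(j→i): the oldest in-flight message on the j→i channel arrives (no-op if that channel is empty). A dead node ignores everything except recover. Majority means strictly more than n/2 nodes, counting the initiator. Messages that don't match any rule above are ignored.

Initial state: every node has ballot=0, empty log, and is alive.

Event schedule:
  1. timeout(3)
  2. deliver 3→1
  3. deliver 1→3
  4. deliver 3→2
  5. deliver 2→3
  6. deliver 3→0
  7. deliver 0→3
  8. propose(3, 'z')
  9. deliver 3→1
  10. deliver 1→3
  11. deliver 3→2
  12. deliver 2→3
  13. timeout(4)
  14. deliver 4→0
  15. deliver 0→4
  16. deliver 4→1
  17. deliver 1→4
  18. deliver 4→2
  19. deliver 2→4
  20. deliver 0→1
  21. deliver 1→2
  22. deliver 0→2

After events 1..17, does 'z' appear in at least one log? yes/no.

e1 timeout(3): 3[cand,b=8,-]
e2 deliver 3→1: 1[foll,b=8,-]
e3 deliver 1→3: ·
e4 deliver 3→2: 2[foll,b=8,-]
e5 deliver 2→3: 3[lead,b=8,-]
e6 deliver 3→0: 0[foll,b=8,-]
e7 deliver 0→3: ·
e8 propose(3,'z'): ·
e9 deliver 3→1: 1[foll,b=8,z]
e10 deliver 1→3: ·
e11 deliver 3→2: 2[foll,b=8,z]
e12 deliver 2→3: 3[lead,b=8,z]
e13 timeout(4): 4[cand,b=9,-]
e14 deliver 4→0: 0[foll,b=9,-]
e15 deliver 0→4: ·
e16 deliver 4→1: 1[foll,b=9,z]
e17 deliver 1→4: 4[lead,b=9,-]

yes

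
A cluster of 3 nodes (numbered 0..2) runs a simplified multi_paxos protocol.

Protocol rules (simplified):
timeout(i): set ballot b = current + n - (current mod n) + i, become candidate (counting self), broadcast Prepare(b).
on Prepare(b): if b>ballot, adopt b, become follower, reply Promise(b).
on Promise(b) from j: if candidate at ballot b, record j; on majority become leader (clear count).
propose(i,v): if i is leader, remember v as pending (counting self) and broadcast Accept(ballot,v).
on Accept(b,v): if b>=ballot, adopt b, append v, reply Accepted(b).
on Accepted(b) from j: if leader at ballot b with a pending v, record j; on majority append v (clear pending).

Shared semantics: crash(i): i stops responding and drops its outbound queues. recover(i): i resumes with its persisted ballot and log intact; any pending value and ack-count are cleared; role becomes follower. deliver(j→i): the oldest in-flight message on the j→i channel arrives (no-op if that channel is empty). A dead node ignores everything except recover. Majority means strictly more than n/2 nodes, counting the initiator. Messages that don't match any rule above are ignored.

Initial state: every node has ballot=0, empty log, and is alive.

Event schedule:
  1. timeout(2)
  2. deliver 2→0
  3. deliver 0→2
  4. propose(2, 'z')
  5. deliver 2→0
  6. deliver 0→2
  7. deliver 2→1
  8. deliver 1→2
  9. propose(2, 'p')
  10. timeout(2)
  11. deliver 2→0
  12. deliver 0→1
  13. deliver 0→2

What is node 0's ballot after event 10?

1. timeout(2):  <2:cand b5 ->
2. deliver 2→0:  <0:foll b5 ->
3. deliver 0→2:  <2:lead b5 ->
4. propose(2,'z'):  nop
5. deliver 2→0:  <0:foll b5 z>
6. deliver 0→2:  <2:lead b5 z>
7. deliver 2→1:  <1:foll b5 ->
8. deliver 1→2:  nop
9. propose(2,'p'):  nop
10. timeout(2):  <2:cand b8 z>

5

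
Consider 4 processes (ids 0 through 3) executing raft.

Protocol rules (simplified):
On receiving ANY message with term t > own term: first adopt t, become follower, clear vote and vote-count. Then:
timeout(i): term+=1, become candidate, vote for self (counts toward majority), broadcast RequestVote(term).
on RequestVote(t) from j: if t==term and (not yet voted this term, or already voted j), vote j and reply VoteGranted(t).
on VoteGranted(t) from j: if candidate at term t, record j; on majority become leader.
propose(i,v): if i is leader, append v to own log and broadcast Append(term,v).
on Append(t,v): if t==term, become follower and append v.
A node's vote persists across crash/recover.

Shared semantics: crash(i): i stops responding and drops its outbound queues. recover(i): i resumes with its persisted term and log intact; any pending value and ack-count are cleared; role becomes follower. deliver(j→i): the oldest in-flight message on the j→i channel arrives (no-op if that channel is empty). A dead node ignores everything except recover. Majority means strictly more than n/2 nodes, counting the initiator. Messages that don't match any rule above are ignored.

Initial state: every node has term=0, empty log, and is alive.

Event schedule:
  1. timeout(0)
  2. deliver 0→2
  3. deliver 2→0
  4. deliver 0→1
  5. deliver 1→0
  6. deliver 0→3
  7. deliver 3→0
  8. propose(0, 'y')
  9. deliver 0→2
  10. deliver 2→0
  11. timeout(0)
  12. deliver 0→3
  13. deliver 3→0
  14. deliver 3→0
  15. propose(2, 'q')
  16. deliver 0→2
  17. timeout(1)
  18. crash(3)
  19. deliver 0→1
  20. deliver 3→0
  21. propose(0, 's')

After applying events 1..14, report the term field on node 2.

1. timeout(0):  <0:cand t1 ->
2. deliver 0→2:  <2:foll t1 ->
3. deliver 2→0:  nop
4. deliver 0→1:  <1:foll t1 ->
5. deliver 1→0:  <0:lead t1 ->
6. deliver 0→3:  <3:foll t1 ->
7. deliver 3→0:  nop
8. propose(0,'y'):  <0:lead t1 y>
9. deliver 0→2:  <2:foll t1 y>
10. deliver 2→0:  nop
11. timeout(0):  <0:cand t2 y>
12. deliver 0→3:  <3:foll t1 y>
13. deliver 3→0:  nop
14. deliver 3→0:  nop

1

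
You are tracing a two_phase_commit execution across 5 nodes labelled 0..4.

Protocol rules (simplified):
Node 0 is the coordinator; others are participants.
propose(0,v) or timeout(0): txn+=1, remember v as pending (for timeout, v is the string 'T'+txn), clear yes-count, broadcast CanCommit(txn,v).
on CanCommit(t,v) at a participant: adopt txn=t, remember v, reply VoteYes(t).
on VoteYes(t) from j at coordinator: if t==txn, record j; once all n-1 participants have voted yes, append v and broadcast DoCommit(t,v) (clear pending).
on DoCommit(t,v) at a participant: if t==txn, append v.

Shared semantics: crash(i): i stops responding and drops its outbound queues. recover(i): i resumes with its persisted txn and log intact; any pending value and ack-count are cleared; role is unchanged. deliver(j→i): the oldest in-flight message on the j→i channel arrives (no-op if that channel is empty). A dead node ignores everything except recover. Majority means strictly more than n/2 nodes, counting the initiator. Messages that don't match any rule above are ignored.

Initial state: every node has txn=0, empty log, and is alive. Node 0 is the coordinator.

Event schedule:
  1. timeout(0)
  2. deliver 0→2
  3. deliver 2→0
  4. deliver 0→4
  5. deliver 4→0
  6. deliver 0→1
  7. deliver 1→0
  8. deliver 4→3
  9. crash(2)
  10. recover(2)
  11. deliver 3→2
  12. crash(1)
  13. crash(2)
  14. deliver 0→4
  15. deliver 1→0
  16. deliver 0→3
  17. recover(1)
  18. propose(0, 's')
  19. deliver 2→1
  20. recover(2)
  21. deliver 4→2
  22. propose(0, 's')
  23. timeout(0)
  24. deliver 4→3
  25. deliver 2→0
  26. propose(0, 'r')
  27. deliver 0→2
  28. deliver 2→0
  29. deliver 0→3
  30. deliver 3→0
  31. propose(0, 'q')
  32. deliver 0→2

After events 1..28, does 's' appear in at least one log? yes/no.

after 1 — timeout(0): n0:coor/t1/[-]
after 2 — deliver 0→2: n2:part/t1/[-]
after 3 — deliver 2→0: ·
after 4 — deliver 0→4: n4:part/t1/[-]
after 5 — deliver 4→0: ·
after 6 — deliver 0→1: n1:part/t1/[-]
after 7 — deliver 1→0: ·
after 8 — deliver 4→3: ·
after 9 — crash(2): n2:✗part/t1/[-]
after 10 — recover(2): n2:part/t1/[-]
after 11 — deliver 3→2: ·
after 12 — crash(1): n1:✗part/t1/[-]
after 13 — crash(2): n2:✗part/t1/[-]
after 14 — deliver 0→4: ·
after 15 — deliver 1→0: ·
after 16 — deliver 0→3: n3:part/t1/[-]
after 17 — recover(1): n1:part/t1/[-]
after 18 — propose(0,'s'): n0:coor/t2/[-]
after 19 — deliver 2→1: ·
after 20 — recover(2): n2:part/t1/[-]
after 21 — deliver 4→2: ·
after 22 — propose(0,'s'): n0:coor/t3/[-]
after 23 — timeout(0): n0:coor/t4/[-]
after 24 — deliver 4→3: ·
after 25 — deliver 2→0: ·
after 26 — propose(0,'r'): n0:coor/t5/[-]
after 27 — deliver 0→2: n2:part/t2/[-]
after 28 — deliver 2→0: ·

no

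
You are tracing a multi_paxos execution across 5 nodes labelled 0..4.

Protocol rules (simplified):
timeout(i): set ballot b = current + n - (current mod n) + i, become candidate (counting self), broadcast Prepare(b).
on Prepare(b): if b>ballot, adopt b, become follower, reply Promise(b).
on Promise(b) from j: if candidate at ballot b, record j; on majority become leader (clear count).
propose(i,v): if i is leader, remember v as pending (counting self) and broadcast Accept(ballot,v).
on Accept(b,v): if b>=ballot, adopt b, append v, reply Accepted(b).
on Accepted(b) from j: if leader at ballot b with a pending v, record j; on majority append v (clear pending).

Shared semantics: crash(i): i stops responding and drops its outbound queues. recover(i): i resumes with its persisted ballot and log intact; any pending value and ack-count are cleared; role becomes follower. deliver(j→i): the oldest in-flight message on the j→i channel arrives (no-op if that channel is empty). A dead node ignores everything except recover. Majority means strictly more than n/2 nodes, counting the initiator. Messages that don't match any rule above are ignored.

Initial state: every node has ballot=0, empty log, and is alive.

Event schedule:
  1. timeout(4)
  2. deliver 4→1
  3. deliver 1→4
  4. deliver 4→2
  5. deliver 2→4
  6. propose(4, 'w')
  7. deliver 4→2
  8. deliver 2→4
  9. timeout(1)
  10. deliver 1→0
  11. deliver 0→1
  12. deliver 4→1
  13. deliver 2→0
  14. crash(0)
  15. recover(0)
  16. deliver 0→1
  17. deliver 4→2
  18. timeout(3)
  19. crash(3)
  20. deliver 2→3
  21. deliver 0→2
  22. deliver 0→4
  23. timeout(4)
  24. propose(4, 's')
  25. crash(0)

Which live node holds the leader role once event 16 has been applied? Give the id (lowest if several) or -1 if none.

after 1 — timeout(4): n4:cand/b9/[-]
after 2 — deliver 4→1: n1:foll/b9/[-]
after 3 — deliver 1→4: ·
after 4 — deliver 4→2: n2:foll/b9/[-]
after 5 — deliver 2→4: n4:lead/b9/[-]
after 6 — propose(4,'w'): ·
after 7 — deliver 4→2: n2:foll/b9/[w]
after 8 — deliver 2→4: ·
after 9 — timeout(1): n1:cand/b11/[-]
after 10 — deliver 1→0: n0:foll/b11/[-]
after 11 — deliver 0→1: ·
after 12 — deliver 4→1: ·
after 13 — deliver 2→0: ·
after 14 — crash(0): n0:✗foll/b11/[-]
after 15 — recover(0): n0:foll/b11/[-]
after 16 — deliver 0→1: ·

4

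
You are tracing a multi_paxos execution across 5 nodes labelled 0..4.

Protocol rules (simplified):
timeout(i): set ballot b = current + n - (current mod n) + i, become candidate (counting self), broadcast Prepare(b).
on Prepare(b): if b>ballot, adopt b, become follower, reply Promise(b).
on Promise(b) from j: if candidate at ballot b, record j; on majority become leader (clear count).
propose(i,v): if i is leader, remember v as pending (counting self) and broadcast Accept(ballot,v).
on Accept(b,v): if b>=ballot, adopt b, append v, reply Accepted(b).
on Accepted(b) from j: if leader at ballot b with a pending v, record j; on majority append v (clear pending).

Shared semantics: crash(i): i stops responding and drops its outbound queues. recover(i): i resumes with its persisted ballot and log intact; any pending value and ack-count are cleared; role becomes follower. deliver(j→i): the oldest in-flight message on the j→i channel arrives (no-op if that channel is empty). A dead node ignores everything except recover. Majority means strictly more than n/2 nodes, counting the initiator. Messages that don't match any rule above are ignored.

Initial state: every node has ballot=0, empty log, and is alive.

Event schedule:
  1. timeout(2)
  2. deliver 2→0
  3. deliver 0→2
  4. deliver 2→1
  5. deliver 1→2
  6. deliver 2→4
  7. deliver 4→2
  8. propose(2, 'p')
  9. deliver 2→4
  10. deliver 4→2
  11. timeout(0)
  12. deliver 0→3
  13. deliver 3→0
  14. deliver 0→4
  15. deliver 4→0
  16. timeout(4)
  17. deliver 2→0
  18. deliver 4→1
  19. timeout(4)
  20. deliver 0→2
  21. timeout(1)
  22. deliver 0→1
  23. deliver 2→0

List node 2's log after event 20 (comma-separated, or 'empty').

[1] timeout(2) → N2(cand b7 [-])
[2] deliver 2→0 → N0(foll b7 [-])
[3] deliver 0→2 → ∅
[4] deliver 2→1 → N1(foll b7 [-])
[5] deliver 1→2 → N2(lead b7 [-])
[6] deliver 2→4 → N4(foll b7 [-])
[7] deliver 4→2 → ∅
[8] propose(2,'p') → ∅
[9] deliver 2→4 → N4(foll b7 [p])
[10] deliver 4→2 → ∅
[11] timeout(0) → N0(cand b10 [-])
[12] deliver 0→3 → N3(foll b10 [-])
[13] deliver 3→0 → ∅
[14] deliver 0→4 → N4(foll b10 [p])
[15] deliver 4→0 → N0(lead b10 [-])
[16] timeout(4) → N4(cand b19 [p])
[17] deliver 2→0 → ∅
[18] deliver 4→1 → N1(foll b19 [-])
[19] timeout(4) → N4(cand b24 [p])
[20] deliver 0→2 → N2(foll b10 [-])

empty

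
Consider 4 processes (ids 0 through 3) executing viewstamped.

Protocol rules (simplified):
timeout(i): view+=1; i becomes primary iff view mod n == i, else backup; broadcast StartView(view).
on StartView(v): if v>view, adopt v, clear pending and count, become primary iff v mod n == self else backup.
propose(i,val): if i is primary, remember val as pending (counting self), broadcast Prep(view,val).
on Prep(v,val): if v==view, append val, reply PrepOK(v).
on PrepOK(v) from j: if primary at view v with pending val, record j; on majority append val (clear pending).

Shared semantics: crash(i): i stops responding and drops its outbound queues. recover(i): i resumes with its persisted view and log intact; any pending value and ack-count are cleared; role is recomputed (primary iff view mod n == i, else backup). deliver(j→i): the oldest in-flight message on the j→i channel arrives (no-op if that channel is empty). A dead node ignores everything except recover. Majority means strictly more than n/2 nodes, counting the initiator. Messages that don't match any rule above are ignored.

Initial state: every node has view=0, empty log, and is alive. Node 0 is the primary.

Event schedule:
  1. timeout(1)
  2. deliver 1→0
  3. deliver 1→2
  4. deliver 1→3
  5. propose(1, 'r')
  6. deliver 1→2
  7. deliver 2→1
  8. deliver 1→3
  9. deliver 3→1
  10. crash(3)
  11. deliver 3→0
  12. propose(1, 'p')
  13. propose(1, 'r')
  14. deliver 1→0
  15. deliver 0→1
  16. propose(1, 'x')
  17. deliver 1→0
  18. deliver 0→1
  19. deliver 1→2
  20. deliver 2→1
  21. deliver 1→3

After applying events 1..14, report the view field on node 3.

[1] timeout(1) → N1(prim v1 [-])
[2] deliver 1→0 → N0(back v1 [-])
[3] deliver 1→2 → N2(back v1 [-])
[4] deliver 1→3 → N3(back v1 [-])
[5] propose(1,'r') → ∅
[6] deliver 1→2 → N2(back v1 [r])
[7] deliver 2→1 → ∅
[8] deliver 1→3 → N3(back v1 [r])
[9] deliver 3→1 → N1(prim v1 [r])
[10] crash(3) → N3(✗back v1 [r])
[11] deliver 3→0 → ∅
[12] propose(1,'p') → ∅
[13] propose(1,'r') → ∅
[14] deliver 1→0 → N0(back v1 [r])

1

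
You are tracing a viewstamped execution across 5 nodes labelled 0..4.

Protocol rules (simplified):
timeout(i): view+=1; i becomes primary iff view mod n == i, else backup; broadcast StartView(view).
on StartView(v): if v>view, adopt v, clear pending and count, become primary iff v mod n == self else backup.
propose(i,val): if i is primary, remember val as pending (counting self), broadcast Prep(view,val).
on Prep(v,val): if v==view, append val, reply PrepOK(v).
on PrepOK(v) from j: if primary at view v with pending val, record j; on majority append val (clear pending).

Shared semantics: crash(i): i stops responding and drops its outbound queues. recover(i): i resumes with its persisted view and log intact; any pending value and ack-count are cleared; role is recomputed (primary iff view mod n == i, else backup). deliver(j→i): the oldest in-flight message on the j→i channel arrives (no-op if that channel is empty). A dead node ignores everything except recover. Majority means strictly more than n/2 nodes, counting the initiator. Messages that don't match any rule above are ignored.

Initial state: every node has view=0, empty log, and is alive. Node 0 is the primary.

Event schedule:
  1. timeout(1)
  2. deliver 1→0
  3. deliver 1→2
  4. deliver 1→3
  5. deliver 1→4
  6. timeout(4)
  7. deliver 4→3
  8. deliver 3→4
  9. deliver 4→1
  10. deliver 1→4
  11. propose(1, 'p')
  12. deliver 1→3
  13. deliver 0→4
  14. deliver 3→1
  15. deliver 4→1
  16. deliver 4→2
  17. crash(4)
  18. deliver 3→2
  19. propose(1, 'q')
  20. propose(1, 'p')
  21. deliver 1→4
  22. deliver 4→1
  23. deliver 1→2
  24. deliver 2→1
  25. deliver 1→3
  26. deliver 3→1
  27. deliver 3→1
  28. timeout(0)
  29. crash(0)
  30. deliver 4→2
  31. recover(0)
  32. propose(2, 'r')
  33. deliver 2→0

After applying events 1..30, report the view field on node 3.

[1] timeout(1) → N1(prim v1 [-])
[2] deliver 1→0 → N0(back v1 [-])
[3] deliver 1→2 → N2(back v1 [-])
[4] deliver 1→3 → N3(back v1 [-])
[5] deliver 1→4 → N4(back v1 [-])
[6] timeout(4) → N4(back v2 [-])
[7] deliver 4→3 → N3(back v2 [-])
[8] deliver 3→4 → ∅
[9] deliver 4→1 → N1(back v2 [-])
[10] deliver 1→4 → ∅
[11] propose(1,'p') → ∅
[12] deliver 1→3 → ∅
[13] deliver 0→4 → ∅
[14] deliver 3→1 → ∅
[15] deliver 4→1 → ∅
[16] deliver 4→2 → N2(prim v2 [-])
[17] crash(4) → N4(✗back v2 [-])
[18] deliver 3→2 → ∅
[19] propose(1,'q') → ∅
[20] propose(1,'p') → ∅
[21] deliver 1→4 → ∅
[22] deliver 4→1 → ∅
[23] deliver 1→2 → ∅
[24] deliver 2→1 → ∅
[25] deliver 1→3 → ∅
[26] deliver 3→1 → ∅
[27] deliver 3→1 → ∅
[28] timeout(0) → N0(back v2 [-])
[29] crash(0) → N0(✗back v2 [-])
[30] deliver 4→2 → ∅

2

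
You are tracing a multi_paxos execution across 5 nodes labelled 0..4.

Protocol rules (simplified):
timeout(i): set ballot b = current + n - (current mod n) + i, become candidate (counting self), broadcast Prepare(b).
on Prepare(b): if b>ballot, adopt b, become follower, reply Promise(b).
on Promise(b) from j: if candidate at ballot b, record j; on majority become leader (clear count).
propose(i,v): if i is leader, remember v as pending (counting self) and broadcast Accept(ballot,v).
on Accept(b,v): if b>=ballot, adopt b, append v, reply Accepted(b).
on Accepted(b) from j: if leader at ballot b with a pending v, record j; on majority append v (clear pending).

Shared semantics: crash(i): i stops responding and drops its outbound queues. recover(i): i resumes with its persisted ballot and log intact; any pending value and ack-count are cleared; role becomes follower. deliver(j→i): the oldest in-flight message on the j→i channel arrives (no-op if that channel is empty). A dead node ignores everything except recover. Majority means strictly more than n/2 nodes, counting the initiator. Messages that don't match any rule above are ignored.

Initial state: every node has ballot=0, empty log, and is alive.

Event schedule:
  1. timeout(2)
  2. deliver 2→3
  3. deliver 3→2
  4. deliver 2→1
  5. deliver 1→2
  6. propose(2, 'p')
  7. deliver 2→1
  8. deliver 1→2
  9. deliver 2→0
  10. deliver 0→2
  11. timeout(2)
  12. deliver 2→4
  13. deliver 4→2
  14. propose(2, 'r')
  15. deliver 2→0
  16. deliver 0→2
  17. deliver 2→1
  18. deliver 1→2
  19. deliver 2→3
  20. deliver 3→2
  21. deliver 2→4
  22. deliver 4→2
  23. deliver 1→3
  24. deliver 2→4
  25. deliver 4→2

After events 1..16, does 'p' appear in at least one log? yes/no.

after 1 — timeout(2): n2:cand/b7/[-]
after 2 — deliver 2→3: n3:foll/b7/[-]
after 3 — deliver 3→2: ·
after 4 — deliver 2→1: n1:foll/b7/[-]
after 5 — deliver 1→2: n2:lead/b7/[-]
after 6 — propose(2,'p'): ·
after 7 — deliver 2→1: n1:foll/b7/[p]
after 8 — deliver 1→2: ·
after 9 — deliver 2→0: n0:foll/b7/[-]
after 10 — deliver 0→2: ·
after 11 — timeout(2): n2:cand/b12/[-]
after 12 — deliver 2→4: n4:foll/b7/[-]
after 13 — deliver 4→2: ·
after 14 — propose(2,'r'): ·
after 15 — deliver 2→0: n0:foll/b7/[p]
after 16 — deliver 0→2: ·

yes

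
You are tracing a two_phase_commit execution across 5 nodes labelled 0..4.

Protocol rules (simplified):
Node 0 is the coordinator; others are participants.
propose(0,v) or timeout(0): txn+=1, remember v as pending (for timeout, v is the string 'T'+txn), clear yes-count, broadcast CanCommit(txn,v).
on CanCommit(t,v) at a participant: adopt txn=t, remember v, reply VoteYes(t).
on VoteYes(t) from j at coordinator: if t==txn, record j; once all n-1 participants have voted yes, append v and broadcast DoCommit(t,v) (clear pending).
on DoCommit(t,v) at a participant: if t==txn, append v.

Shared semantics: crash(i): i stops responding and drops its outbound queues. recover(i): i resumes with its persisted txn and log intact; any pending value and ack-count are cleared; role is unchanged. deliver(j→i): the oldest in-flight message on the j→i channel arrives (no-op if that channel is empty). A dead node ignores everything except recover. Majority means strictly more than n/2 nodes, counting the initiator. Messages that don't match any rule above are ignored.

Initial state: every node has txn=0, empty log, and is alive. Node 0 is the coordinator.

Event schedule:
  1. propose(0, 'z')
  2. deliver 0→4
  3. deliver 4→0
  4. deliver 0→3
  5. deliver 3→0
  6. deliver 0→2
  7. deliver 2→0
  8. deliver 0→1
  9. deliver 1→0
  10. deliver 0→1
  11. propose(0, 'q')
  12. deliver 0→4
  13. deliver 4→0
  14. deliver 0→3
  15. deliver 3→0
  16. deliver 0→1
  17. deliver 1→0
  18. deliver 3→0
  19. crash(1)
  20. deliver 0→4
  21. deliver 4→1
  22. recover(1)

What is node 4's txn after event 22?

2

[1] propose(0,'z') → N0(coor t1 [-])
[2] deliver 0→4 → N4(part t1 [-])
[3] deliver 4→0 → ∅
[4] deliver 0→3 → N3(part t1 [-])
[5] deliver 3→0 → ∅
[6] deliver 0→2 → N2(part t1 [-])
[7] deliver 2→0 → ∅
[8] deliver 0→1 → N1(part t1 [-])
[9] deliver 1→0 → N0(coor t1 [z])
[10] deliver 0→1 → N1(part t1 [z])
[11] propose(0,'q') → N0(coor t2 [z])
[12] deliver 0→4 → N4(part t1 [z])
[13] deliver 4→0 → ∅
[14] deliver 0→3 → N3(part t1 [z])
[15] deliver 3→0 → ∅
[16] deliver 0→1 → N1(part t2 [z])
[17] deliver 1→0 → ∅
[18] deliver 3→0 → ∅
[19] crash(1) → N1(✗part t2 [z])
[20] deliver 0→4 → N4(part t2 [z])
[21] deliver 4→1 → ∅
[22] recover(1) → N1(part t2 [z])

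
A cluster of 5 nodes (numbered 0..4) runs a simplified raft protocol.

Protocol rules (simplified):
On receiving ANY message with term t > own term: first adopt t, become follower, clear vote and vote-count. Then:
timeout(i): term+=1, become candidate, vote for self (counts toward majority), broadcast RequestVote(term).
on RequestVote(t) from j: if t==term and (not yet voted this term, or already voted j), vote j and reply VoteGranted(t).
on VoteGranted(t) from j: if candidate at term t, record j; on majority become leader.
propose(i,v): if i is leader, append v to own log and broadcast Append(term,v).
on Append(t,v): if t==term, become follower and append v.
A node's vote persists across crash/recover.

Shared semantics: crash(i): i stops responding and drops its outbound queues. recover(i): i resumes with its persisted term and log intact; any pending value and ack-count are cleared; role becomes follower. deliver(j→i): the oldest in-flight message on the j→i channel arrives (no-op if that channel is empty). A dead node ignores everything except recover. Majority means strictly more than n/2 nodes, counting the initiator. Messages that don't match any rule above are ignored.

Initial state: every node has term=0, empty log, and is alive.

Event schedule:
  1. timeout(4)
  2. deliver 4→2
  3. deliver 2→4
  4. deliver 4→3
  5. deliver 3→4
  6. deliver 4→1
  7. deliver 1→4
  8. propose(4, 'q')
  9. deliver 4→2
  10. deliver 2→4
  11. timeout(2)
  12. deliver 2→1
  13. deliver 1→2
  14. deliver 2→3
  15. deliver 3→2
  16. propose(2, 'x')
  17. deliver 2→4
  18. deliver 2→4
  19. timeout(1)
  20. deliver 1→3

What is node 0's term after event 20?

step 1 timeout(4): 4={cand,t=1,log=-}
step 2 deliver 4→2: 2={foll,t=1,log=-}
step 3 deliver 2→4: —
step 4 deliver 4→3: 3={foll,t=1,log=-}
step 5 deliver 3→4: 4={lead,t=1,log=-}
step 6 deliver 4→1: 1={foll,t=1,log=-}
step 7 deliver 1→4: —
step 8 propose(4,'q'): 4={lead,t=1,log=q}
step 9 deliver 4→2: 2={foll,t=1,log=q}
step 10 deliver 2→4: —
step 11 timeout(2): 2={cand,t=2,log=q}
step 12 deliver 2→1: 1={foll,t=2,log=-}
step 13 deliver 1→2: —
step 14 deliver 2→3: 3={foll,t=2,log=-}
step 15 deliver 3→2: 2={lead,t=2,log=q}
step 16 propose(2,'x'): 2={lead,t=2,log=q,x}
step 17 deliver 2→4: 4={foll,t=2,log=q}
step 18 deliver 2→4: 4={foll,t=2,log=q,x}
step 19 timeout(1): 1={cand,t=3,log=-}
step 20 deliver 1→3: 3={foll,t=3,log=-}

0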